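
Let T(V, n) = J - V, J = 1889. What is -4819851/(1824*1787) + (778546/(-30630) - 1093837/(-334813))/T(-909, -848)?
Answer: -11586927240570766297/7794085393433294880 ≈ -1.4866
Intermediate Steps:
T(V, n) = 1889 - V
-4819851/(1824*1787) + (778546/(-30630) - 1093837/(-334813))/T(-909, -848) = -4819851/(1824*1787) + (778546/(-30630) - 1093837/(-334813))/(1889 - 1*(-909)) = -4819851/3259488 + (778546*(-1/30630) - 1093837*(-1/334813))/(1889 + 909) = -4819851*1/3259488 + (-389273/15315 + 1093837/334813)/2798 = -1606617/1086496 - 113581547294/5127661095*1/2798 = -1606617/1086496 - 56790773647/7173597871905 = -11586927240570766297/7794085393433294880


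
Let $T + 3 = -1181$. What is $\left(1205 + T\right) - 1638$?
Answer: $-1617$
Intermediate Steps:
$T = -1184$ ($T = -3 - 1181 = -1184$)
$\left(1205 + T\right) - 1638 = \left(1205 - 1184\right) - 1638 = 21 - 1638 = -1617$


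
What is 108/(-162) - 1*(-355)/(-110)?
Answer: -257/66 ≈ -3.8939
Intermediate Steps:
108/(-162) - 1*(-355)/(-110) = 108*(-1/162) + 355*(-1/110) = -⅔ - 71/22 = -257/66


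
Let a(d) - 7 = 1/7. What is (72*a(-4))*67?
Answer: 241200/7 ≈ 34457.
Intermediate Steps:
a(d) = 50/7 (a(d) = 7 + 1/7 = 50/7)
(72*a(-4))*67 = (72*(50/7))*67 = (3600/7)*67 = 241200/7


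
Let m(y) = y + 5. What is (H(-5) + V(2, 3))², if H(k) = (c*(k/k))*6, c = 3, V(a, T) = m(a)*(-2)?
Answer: 16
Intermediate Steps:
m(y) = 5 + y
V(a, T) = -10 - 2*a (V(a, T) = (5 + a)*(-2) = -10 - 2*a)
H(k) = 18 (H(k) = (3*(k/k))*6 = (3*1)*6 = 3*6 = 18)
(H(-5) + V(2, 3))² = (18 + (-10 - 2*2))² = (18 + (-10 - 4))² = (18 - 14)² = 4² = 16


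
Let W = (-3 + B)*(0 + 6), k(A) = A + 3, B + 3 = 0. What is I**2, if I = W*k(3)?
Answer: 46656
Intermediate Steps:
B = -3 (B = -3 + 0 = -3)
k(A) = 3 + A
W = -36 (W = (-3 - 3)*(0 + 6) = -6*6 = -36)
I = -216 (I = -36*(3 + 3) = -36*6 = -216)
I**2 = (-216)**2 = 46656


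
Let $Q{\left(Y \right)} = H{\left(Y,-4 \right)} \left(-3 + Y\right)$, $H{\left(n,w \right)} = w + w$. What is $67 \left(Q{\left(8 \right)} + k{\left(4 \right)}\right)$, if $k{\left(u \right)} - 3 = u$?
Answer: $-2211$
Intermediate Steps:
$H{\left(n,w \right)} = 2 w$
$k{\left(u \right)} = 3 + u$
$Q{\left(Y \right)} = 24 - 8 Y$ ($Q{\left(Y \right)} = 2 \left(-4\right) \left(-3 + Y\right) = - 8 \left(-3 + Y\right) = 24 - 8 Y$)
$67 \left(Q{\left(8 \right)} + k{\left(4 \right)}\right) = 67 \left(\left(24 - 64\right) + \left(3 + 4\right)\right) = 67 \left(\left(24 - 64\right) + 7\right) = 67 \left(-40 + 7\right) = 67 \left(-33\right) = -2211$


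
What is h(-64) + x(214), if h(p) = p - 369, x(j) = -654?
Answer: -1087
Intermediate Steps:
h(p) = -369 + p
h(-64) + x(214) = (-369 - 64) - 654 = -433 - 654 = -1087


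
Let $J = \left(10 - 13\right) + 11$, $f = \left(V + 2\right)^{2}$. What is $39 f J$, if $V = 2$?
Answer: $4992$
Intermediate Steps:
$f = 16$ ($f = \left(2 + 2\right)^{2} = 4^{2} = 16$)
$J = 8$ ($J = -3 + 11 = 8$)
$39 f J = 39 \cdot 16 \cdot 8 = 624 \cdot 8 = 4992$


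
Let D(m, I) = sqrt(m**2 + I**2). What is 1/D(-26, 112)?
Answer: sqrt(3305)/6610 ≈ 0.0086973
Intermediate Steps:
D(m, I) = sqrt(I**2 + m**2)
1/D(-26, 112) = 1/(sqrt(112**2 + (-26)**2)) = 1/(sqrt(12544 + 676)) = 1/(sqrt(13220)) = 1/(2*sqrt(3305)) = sqrt(3305)/6610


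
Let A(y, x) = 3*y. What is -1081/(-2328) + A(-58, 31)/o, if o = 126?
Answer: -4979/5432 ≈ -0.91660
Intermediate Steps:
-1081/(-2328) + A(-58, 31)/o = -1081/(-2328) + (3*(-58))/126 = -1081*(-1/2328) - 174*1/126 = 1081/2328 - 29/21 = -4979/5432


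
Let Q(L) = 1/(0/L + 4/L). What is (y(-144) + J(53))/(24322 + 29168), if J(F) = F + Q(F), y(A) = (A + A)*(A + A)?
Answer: 332041/213960 ≈ 1.5519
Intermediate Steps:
Q(L) = L/4 (Q(L) = 1/(0 + 4/L) = 1/(4/L) = L/4)
y(A) = 4*A**2 (y(A) = (2*A)*(2*A) = 4*A**2)
J(F) = 5*F/4 (J(F) = F + F/4 = 5*F/4)
(y(-144) + J(53))/(24322 + 29168) = (4*(-144)**2 + (5/4)*53)/(24322 + 29168) = (4*20736 + 265/4)/53490 = (82944 + 265/4)*(1/53490) = (332041/4)*(1/53490) = 332041/213960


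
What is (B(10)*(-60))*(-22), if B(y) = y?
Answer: 13200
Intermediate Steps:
(B(10)*(-60))*(-22) = (10*(-60))*(-22) = -600*(-22) = 13200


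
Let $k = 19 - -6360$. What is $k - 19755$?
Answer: $-13376$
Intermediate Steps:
$k = 6379$ ($k = 19 + 6360 = 6379$)
$k - 19755 = 6379 - 19755 = -13376$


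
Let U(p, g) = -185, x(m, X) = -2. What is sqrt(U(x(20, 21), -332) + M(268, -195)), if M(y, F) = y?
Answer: sqrt(83) ≈ 9.1104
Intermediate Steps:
sqrt(U(x(20, 21), -332) + M(268, -195)) = sqrt(-185 + 268) = sqrt(83)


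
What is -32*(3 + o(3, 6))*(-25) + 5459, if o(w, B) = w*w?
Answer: 15059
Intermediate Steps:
o(w, B) = w²
-32*(3 + o(3, 6))*(-25) + 5459 = -32*(3 + 3²)*(-25) + 5459 = -32*(3 + 9)*(-25) + 5459 = -32*12*(-25) + 5459 = -384*(-25) + 5459 = 9600 + 5459 = 15059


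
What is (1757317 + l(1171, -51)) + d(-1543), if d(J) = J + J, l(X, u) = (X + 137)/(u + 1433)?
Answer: 1212174275/691 ≈ 1.7542e+6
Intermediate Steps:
l(X, u) = (137 + X)/(1433 + u)
d(J) = 2*J
(1757317 + l(1171, -51)) + d(-1543) = (1757317 + (137 + 1171)/(1433 - 51)) + 2*(-1543) = (1757317 + 1308/1382) - 3086 = (1757317 + (1/1382)*1308) - 3086 = (1757317 + 654/691) - 3086 = 1214306701/691 - 3086 = 1212174275/691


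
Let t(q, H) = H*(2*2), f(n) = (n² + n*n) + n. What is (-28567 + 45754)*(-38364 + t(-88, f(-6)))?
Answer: -654824700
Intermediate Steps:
f(n) = n + 2*n² (f(n) = (n² + n²) + n = 2*n² + n = n + 2*n²)
t(q, H) = 4*H (t(q, H) = H*4 = 4*H)
(-28567 + 45754)*(-38364 + t(-88, f(-6))) = (-28567 + 45754)*(-38364 + 4*(-6*(1 + 2*(-6)))) = 17187*(-38364 + 4*(-6*(1 - 12))) = 17187*(-38364 + 4*(-6*(-11))) = 17187*(-38364 + 4*66) = 17187*(-38364 + 264) = 17187*(-38100) = -654824700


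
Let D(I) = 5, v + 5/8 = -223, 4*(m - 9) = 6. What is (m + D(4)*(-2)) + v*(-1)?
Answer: 1793/8 ≈ 224.13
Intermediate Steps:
m = 21/2 (m = 9 + (¼)*6 = 9 + 3/2 = 21/2 ≈ 10.500)
v = -1789/8 (v = -5/8 - 223 = -1789/8 ≈ -223.63)
(m + D(4)*(-2)) + v*(-1) = (21/2 + 5*(-2)) - 1789/8*(-1) = (21/2 - 10) + 1789/8 = ½ + 1789/8 = 1793/8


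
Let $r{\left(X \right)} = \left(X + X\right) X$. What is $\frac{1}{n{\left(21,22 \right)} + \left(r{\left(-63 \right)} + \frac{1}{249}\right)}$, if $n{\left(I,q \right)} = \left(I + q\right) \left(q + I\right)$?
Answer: $\frac{249}{2436964} \approx 0.00010218$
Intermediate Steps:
$r{\left(X \right)} = 2 X^{2}$ ($r{\left(X \right)} = 2 X X = 2 X^{2}$)
$n{\left(I,q \right)} = \left(I + q\right)^{2}$ ($n{\left(I,q \right)} = \left(I + q\right) \left(I + q\right) = \left(I + q\right)^{2}$)
$\frac{1}{n{\left(21,22 \right)} + \left(r{\left(-63 \right)} + \frac{1}{249}\right)} = \frac{1}{\left(21 + 22\right)^{2} + \left(2 \left(-63\right)^{2} + \frac{1}{249}\right)} = \frac{1}{43^{2} + \left(2 \cdot 3969 + \frac{1}{249}\right)} = \frac{1}{1849 + \left(7938 + \frac{1}{249}\right)} = \frac{1}{1849 + \frac{1976563}{249}} = \frac{1}{\frac{2436964}{249}} = \frac{249}{2436964}$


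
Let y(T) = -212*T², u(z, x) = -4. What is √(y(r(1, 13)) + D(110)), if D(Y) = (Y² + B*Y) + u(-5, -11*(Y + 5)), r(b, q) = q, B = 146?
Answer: 2*I*√1918 ≈ 87.59*I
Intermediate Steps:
D(Y) = -4 + Y² + 146*Y (D(Y) = (Y² + 146*Y) - 4 = -4 + Y² + 146*Y)
√(y(r(1, 13)) + D(110)) = √(-212*13² + (-4 + 110² + 146*110)) = √(-212*169 + (-4 + 12100 + 16060)) = √(-35828 + 28156) = √(-7672) = 2*I*√1918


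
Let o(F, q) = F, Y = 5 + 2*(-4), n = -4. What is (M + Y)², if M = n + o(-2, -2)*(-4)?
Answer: 1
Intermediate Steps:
Y = -3 (Y = 5 - 8 = -3)
M = 4 (M = -4 - 2*(-4) = -4 + 8 = 4)
(M + Y)² = (4 - 3)² = 1² = 1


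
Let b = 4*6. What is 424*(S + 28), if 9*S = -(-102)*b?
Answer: 127200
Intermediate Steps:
b = 24
S = 272 (S = (-(-102)*24)/9 = (-34*(-72))/9 = (⅑)*2448 = 272)
424*(S + 28) = 424*(272 + 28) = 424*300 = 127200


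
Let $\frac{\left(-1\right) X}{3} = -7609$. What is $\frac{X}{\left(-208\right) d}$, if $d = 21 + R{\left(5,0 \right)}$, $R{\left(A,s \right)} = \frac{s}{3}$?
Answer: $- \frac{1087}{208} \approx -5.226$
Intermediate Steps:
$X = 22827$ ($X = \left(-3\right) \left(-7609\right) = 22827$)
$R{\left(A,s \right)} = \frac{s}{3}$ ($R{\left(A,s \right)} = s \frac{1}{3} = \frac{s}{3}$)
$d = 21$ ($d = 21 + \frac{1}{3} \cdot 0 = 21 + 0 = 21$)
$\frac{X}{\left(-208\right) d} = \frac{22827}{\left(-208\right) 21} = \frac{22827}{-4368} = 22827 \left(- \frac{1}{4368}\right) = - \frac{1087}{208}$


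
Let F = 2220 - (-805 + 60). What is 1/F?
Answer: 1/2965 ≈ 0.00033727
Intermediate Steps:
F = 2965 (F = 2220 - 1*(-745) = 2220 + 745 = 2965)
1/F = 1/2965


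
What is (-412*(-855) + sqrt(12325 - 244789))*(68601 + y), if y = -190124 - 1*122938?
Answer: -86113831860 - 977844*I*sqrt(14529) ≈ -8.6114e+10 - 1.1787e+8*I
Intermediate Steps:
y = -313062 (y = -190124 - 122938 = -313062)
(-412*(-855) + sqrt(12325 - 244789))*(68601 + y) = (-412*(-855) + sqrt(12325 - 244789))*(68601 - 313062) = (352260 + sqrt(-232464))*(-244461) = (352260 + 4*I*sqrt(14529))*(-244461) = -86113831860 - 977844*I*sqrt(14529)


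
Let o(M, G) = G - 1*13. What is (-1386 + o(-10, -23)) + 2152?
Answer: 730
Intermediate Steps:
o(M, G) = -13 + G (o(M, G) = G - 13 = -13 + G)
(-1386 + o(-10, -23)) + 2152 = (-1386 + (-13 - 23)) + 2152 = (-1386 - 36) + 2152 = -1422 + 2152 = 730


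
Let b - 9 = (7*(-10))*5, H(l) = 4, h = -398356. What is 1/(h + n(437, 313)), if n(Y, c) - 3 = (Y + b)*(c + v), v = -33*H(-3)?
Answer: -1/380977 ≈ -2.6248e-6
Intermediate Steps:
b = -341 (b = 9 + (7*(-10))*5 = 9 - 70*5 = 9 - 350 = -341)
v = -132 (v = -33*4 = -132)
n(Y, c) = 3 + (-341 + Y)*(-132 + c) (n(Y, c) = 3 + (Y - 341)*(c - 132) = 3 + (-341 + Y)*(-132 + c))
1/(h + n(437, 313)) = 1/(-398356 + (45015 - 341*313 - 132*437 + 437*313)) = 1/(-398356 + (45015 - 106733 - 57684 + 136781)) = 1/(-398356 + 17379) = 1/(-380977) = -1/380977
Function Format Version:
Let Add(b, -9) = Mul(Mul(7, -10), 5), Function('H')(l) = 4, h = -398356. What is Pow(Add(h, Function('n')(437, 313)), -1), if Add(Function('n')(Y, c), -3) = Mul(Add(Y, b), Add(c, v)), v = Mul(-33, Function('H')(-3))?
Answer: Rational(-1, 380977) ≈ -2.6248e-6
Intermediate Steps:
b = -341 (b = Add(9, Mul(Mul(7, -10), 5)) = Add(9, Mul(-70, 5)) = Add(9, -350) = -341)
v = -132 (v = Mul(-33, 4) = -132)
Function('n')(Y, c) = Add(3, Mul(Add(-341, Y), Add(-132, c))) (Function('n')(Y, c) = Add(3, Mul(Add(Y, -341), Add(c, -132))) = Add(3, Mul(Add(-341, Y), Add(-132, c))))
Pow(Add(h, Function('n')(437, 313)), -1) = Pow(Add(-398356, Add(45015, Mul(-341, 313), Mul(-132, 437), Mul(437, 313))), -1) = Pow(Add(-398356, Add(45015, -106733, -57684, 136781)), -1) = Pow(Add(-398356, 17379), -1) = Pow(-380977, -1) = Rational(-1, 380977)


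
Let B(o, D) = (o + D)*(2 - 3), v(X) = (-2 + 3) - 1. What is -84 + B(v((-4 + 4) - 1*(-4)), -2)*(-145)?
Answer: -374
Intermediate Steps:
v(X) = 0 (v(X) = 1 - 1 = 0)
B(o, D) = -D - o (B(o, D) = (D + o)*(-1) = -D - o)
-84 + B(v((-4 + 4) - 1*(-4)), -2)*(-145) = -84 + (-1*(-2) - 1*0)*(-145) = -84 + (2 + 0)*(-145) = -84 + 2*(-145) = -84 - 290 = -374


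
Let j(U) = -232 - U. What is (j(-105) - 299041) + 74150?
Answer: -225018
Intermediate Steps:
(j(-105) - 299041) + 74150 = ((-232 - 1*(-105)) - 299041) + 74150 = ((-232 + 105) - 299041) + 74150 = (-127 - 299041) + 74150 = -299168 + 74150 = -225018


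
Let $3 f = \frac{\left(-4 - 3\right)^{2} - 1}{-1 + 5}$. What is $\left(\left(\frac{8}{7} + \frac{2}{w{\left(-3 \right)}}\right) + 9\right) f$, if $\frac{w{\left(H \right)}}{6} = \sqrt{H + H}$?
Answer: $\frac{284}{7} - \frac{2 i \sqrt{6}}{9} \approx 40.571 - 0.54433 i$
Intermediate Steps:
$w{\left(H \right)} = 6 \sqrt{2} \sqrt{H}$ ($w{\left(H \right)} = 6 \sqrt{H + H} = 6 \sqrt{2 H} = 6 \sqrt{2} \sqrt{H}$)
$f = 4$ ($f = \frac{\left(\left(-4 - 3\right)^{2} - 1\right) \frac{1}{-1 + 5}}{3} = \frac{\left(\left(-7\right)^{2} - 1\right) \frac{1}{4}}{3} = \frac{\left(49 - 1\right) \frac{1}{4}}{3} = \frac{48 \cdot \frac{1}{4}}{3} = \frac{1}{3} \cdot 12 = 4$)
$\left(\left(\frac{8}{7} + \frac{2}{w{\left(-3 \right)}}\right) + 9\right) f = \left(\left(\frac{8}{7} + \frac{2}{6 \sqrt{2} \sqrt{-3}}\right) + 9\right) 4 = \left(\left(8 \cdot \frac{1}{7} + \frac{2}{6 \sqrt{2} i \sqrt{3}}\right) + 9\right) 4 = \left(\left(\frac{8}{7} + \frac{2}{6 i \sqrt{6}}\right) + 9\right) 4 = \left(\left(\frac{8}{7} + 2 \left(- \frac{i \sqrt{6}}{36}\right)\right) + 9\right) 4 = \left(\left(\frac{8}{7} - \frac{i \sqrt{6}}{18}\right) + 9\right) 4 = \left(\frac{71}{7} - \frac{i \sqrt{6}}{18}\right) 4 = \frac{284}{7} - \frac{2 i \sqrt{6}}{9}$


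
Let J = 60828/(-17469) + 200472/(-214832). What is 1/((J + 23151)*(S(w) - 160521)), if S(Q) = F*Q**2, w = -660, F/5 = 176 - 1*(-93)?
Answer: 52123614/706663388429806210333 ≈ 7.3760e-14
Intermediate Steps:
F = 1345 (F = 5*(176 - 1*(-93)) = 5*(176 + 93) = 5*269 = 1345)
J = -690410261/156370842 (J = 60828*(-1/17469) + 200472*(-1/214832) = -20276/5823 - 25059/26854 = -690410261/156370842 ≈ -4.4152)
S(Q) = 1345*Q**2
1/((J + 23151)*(S(w) - 160521)) = 1/((-690410261/156370842 + 23151)*(1345*(-660)**2 - 160521)) = 1/(3619450952881*(1345*435600 - 160521)/156370842) = 1/(3619450952881*(585882000 - 160521)/156370842) = 1/((3619450952881/156370842)*585721479) = 1/(706663388429806210333/52123614) = 52123614/706663388429806210333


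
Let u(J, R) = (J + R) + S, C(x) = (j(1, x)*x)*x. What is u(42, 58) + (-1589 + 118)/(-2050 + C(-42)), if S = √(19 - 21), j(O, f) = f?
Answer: 7615271/76138 + I*√2 ≈ 100.02 + 1.4142*I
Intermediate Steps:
C(x) = x³ (C(x) = (x*x)*x = x²*x = x³)
S = I*√2 (S = √(-2) = I*√2 ≈ 1.4142*I)
u(J, R) = J + R + I*√2 (u(J, R) = (J + R) + I*√2 = J + R + I*√2)
u(42, 58) + (-1589 + 118)/(-2050 + C(-42)) = (42 + 58 + I*√2) + (-1589 + 118)/(-2050 + (-42)³) = (100 + I*√2) - 1471/(-2050 - 74088) = (100 + I*√2) - 1471/(-76138) = (100 + I*√2) - 1471*(-1/76138) = (100 + I*√2) + 1471/76138 = 7615271/76138 + I*√2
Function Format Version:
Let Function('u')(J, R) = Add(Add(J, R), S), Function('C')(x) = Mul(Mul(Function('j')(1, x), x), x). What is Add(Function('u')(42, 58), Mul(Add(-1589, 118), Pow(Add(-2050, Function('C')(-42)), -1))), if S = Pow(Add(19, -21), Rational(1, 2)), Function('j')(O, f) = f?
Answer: Add(Rational(7615271, 76138), Mul(I, Pow(2, Rational(1, 2)))) ≈ Add(100.02, Mul(1.4142, I))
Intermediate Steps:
Function('C')(x) = Pow(x, 3) (Function('C')(x) = Mul(Mul(x, x), x) = Mul(Pow(x, 2), x) = Pow(x, 3))
S = Mul(I, Pow(2, Rational(1, 2))) (S = Pow(-2, Rational(1, 2)) = Mul(I, Pow(2, Rational(1, 2))) ≈ Mul(1.4142, I))
Function('u')(J, R) = Add(J, R, Mul(I, Pow(2, Rational(1, 2)))) (Function('u')(J, R) = Add(Add(J, R), Mul(I, Pow(2, Rational(1, 2)))) = Add(J, R, Mul(I, Pow(2, Rational(1, 2)))))
Add(Function('u')(42, 58), Mul(Add(-1589, 118), Pow(Add(-2050, Function('C')(-42)), -1))) = Add(Add(42, 58, Mul(I, Pow(2, Rational(1, 2)))), Mul(Add(-1589, 118), Pow(Add(-2050, Pow(-42, 3)), -1))) = Add(Add(100, Mul(I, Pow(2, Rational(1, 2)))), Mul(-1471, Pow(Add(-2050, -74088), -1))) = Add(Add(100, Mul(I, Pow(2, Rational(1, 2)))), Mul(-1471, Pow(-76138, -1))) = Add(Add(100, Mul(I, Pow(2, Rational(1, 2)))), Mul(-1471, Rational(-1, 76138))) = Add(Add(100, Mul(I, Pow(2, Rational(1, 2)))), Rational(1471, 76138)) = Add(Rational(7615271, 76138), Mul(I, Pow(2, Rational(1, 2))))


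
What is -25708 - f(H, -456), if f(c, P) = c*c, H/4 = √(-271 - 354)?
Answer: -15708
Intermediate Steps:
H = 100*I (H = 4*√(-271 - 354) = 4*√(-625) = 4*(25*I) = 100*I ≈ 100.0*I)
f(c, P) = c²
-25708 - f(H, -456) = -25708 - (100*I)² = -25708 - 1*(-10000) = -25708 + 10000 = -15708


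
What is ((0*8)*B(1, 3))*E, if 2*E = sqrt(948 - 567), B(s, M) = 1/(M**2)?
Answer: 0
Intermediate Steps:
B(s, M) = M**(-2)
E = sqrt(381)/2 (E = sqrt(948 - 567)/2 = sqrt(381)/2 ≈ 9.7596)
((0*8)*B(1, 3))*E = ((0*8)/3**2)*(sqrt(381)/2) = (0*(1/9))*(sqrt(381)/2) = 0*(sqrt(381)/2) = 0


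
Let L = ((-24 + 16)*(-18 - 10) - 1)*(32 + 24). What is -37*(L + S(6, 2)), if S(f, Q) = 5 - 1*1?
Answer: -462204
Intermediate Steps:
S(f, Q) = 4 (S(f, Q) = 5 - 1 = 4)
L = 12488 (L = (-8*(-28) - 1)*56 = (224 - 1)*56 = 223*56 = 12488)
-37*(L + S(6, 2)) = -37*(12488 + 4) = -37*12492 = -462204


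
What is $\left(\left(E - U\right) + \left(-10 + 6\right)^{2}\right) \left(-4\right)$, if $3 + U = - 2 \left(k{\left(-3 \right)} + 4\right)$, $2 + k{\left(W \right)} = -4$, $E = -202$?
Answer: $748$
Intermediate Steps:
$k{\left(W \right)} = -6$ ($k{\left(W \right)} = -2 - 4 = -6$)
$U = 1$ ($U = -3 - 2 \left(-6 + 4\right) = -3 - -4 = -3 + 4 = 1$)
$\left(\left(E - U\right) + \left(-10 + 6\right)^{2}\right) \left(-4\right) = \left(\left(-202 - 1\right) + \left(-10 + 6\right)^{2}\right) \left(-4\right) = \left(\left(-202 - 1\right) + \left(-4\right)^{2}\right) \left(-4\right) = \left(-203 + 16\right) \left(-4\right) = \left(-187\right) \left(-4\right) = 748$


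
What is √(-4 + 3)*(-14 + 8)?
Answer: -6*I ≈ -6.0*I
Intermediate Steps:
√(-4 + 3)*(-14 + 8) = √(-1)*(-6) = I*(-6) = -6*I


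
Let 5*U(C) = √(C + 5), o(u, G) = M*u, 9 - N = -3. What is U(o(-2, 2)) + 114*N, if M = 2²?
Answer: 1368 + I*√3/5 ≈ 1368.0 + 0.34641*I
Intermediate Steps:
N = 12 (N = 9 - 1*(-3) = 9 + 3 = 12)
M = 4
o(u, G) = 4*u
U(C) = √(5 + C)/5 (U(C) = √(C + 5)/5 = √(5 + C)/5)
U(o(-2, 2)) + 114*N = √(5 + 4*(-2))/5 + 114*12 = √(5 - 8)/5 + 1368 = √(-3)/5 + 1368 = (I*√3)/5 + 1368 = I*√3/5 + 1368 = 1368 + I*√3/5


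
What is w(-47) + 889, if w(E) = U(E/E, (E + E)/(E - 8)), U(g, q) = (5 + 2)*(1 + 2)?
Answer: 910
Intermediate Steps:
U(g, q) = 21 (U(g, q) = 7*3 = 21)
w(E) = 21
w(-47) + 889 = 21 + 889 = 910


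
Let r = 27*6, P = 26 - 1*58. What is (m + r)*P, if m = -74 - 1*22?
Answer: -2112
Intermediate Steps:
P = -32 (P = 26 - 58 = -32)
m = -96 (m = -74 - 22 = -96)
r = 162
(m + r)*P = (-96 + 162)*(-32) = 66*(-32) = -2112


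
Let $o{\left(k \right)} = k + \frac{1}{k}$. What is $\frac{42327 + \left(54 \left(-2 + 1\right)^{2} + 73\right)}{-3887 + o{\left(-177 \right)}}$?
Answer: $- \frac{7514358}{719329} \approx -10.446$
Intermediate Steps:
$\frac{42327 + \left(54 \left(-2 + 1\right)^{2} + 73\right)}{-3887 + o{\left(-177 \right)}} = \frac{42327 + \left(54 \left(-2 + 1\right)^{2} + 73\right)}{-3887 - \left(177 - \frac{1}{-177}\right)} = \frac{42327 + \left(54 \left(-1\right)^{2} + 73\right)}{-3887 - \frac{31330}{177}} = \frac{42327 + \left(54 \cdot 1 + 73\right)}{-3887 - \frac{31330}{177}} = \frac{42327 + \left(54 + 73\right)}{- \frac{719329}{177}} = \left(42327 + 127\right) \left(- \frac{177}{719329}\right) = 42454 \left(- \frac{177}{719329}\right) = - \frac{7514358}{719329}$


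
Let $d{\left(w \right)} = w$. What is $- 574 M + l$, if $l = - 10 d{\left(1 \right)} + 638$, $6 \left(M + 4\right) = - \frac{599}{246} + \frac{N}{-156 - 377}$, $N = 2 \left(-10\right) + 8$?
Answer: $\frac{738221}{234} \approx 3154.8$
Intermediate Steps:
$N = -12$ ($N = -20 + 8 = -12$)
$M = - \frac{84467}{19188}$ ($M = -4 + \frac{- \frac{599}{246} - \frac{12}{-156 - 377}}{6} = -4 + \frac{\left(-599\right) \frac{1}{246} - \frac{12}{-156 - 377}}{6} = -4 + \frac{- \frac{599}{246} - \frac{12}{-533}}{6} = -4 + \frac{- \frac{599}{246} - - \frac{12}{533}}{6} = -4 + \frac{- \frac{599}{246} + \frac{12}{533}}{6} = -4 + \frac{1}{6} \left(- \frac{7715}{3198}\right) = -4 - \frac{7715}{19188} = - \frac{84467}{19188} \approx -4.4021$)
$l = 628$ ($l = \left(-10\right) 1 + 638 = -10 + 638 = 628$)
$- 574 M + l = \left(-574\right) \left(- \frac{84467}{19188}\right) + 628 = \frac{591269}{234} + 628 = \frac{738221}{234}$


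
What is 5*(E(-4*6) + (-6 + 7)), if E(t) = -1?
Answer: 0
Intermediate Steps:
5*(E(-4*6) + (-6 + 7)) = 5*(-1 + (-6 + 7)) = 5*(-1 + 1) = 5*0 = 0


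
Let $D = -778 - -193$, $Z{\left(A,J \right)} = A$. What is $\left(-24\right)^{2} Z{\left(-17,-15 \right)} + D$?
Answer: $-10377$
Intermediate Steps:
$D = -585$ ($D = -778 + 193 = -585$)
$\left(-24\right)^{2} Z{\left(-17,-15 \right)} + D = \left(-24\right)^{2} \left(-17\right) - 585 = 576 \left(-17\right) - 585 = -9792 - 585 = -10377$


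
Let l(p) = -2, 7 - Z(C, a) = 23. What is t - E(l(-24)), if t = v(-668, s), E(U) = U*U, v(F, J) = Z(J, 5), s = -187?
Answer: -20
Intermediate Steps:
Z(C, a) = -16 (Z(C, a) = 7 - 1*23 = 7 - 23 = -16)
v(F, J) = -16
E(U) = U²
t = -16
t - E(l(-24)) = -16 - 1*(-2)² = -16 - 1*4 = -16 - 4 = -20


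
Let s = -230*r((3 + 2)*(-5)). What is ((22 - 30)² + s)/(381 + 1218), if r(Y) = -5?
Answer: 1214/1599 ≈ 0.75922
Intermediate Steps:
s = 1150 (s = -230*(-5) = 1150)
((22 - 30)² + s)/(381 + 1218) = ((22 - 30)² + 1150)/(381 + 1218) = ((-8)² + 1150)/1599 = (64 + 1150)*(1/1599) = 1214*(1/1599) = 1214/1599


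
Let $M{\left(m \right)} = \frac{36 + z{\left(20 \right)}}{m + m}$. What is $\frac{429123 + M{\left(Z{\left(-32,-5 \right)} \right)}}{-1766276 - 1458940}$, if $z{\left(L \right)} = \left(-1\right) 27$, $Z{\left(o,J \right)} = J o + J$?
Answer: $- \frac{44342713}{333272320} \approx -0.13305$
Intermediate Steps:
$Z{\left(o,J \right)} = J + J o$
$z{\left(L \right)} = -27$
$M{\left(m \right)} = \frac{9}{2 m}$ ($M{\left(m \right)} = \frac{36 - 27}{m + m} = \frac{9}{2 m}$)
$\frac{429123 + M{\left(Z{\left(-32,-5 \right)} \right)}}{-1766276 - 1458940} = \frac{429123 + \frac{9}{2 \left(- 5 \left(1 - 32\right)\right)}}{-1766276 - 1458940} = \frac{429123 + \frac{9}{2 \left(\left(-5\right) \left(-31\right)\right)}}{-3225216} = \left(429123 + \frac{9}{2 \cdot 155}\right) \left(- \frac{1}{3225216}\right) = \left(429123 + \frac{9}{2} \cdot \frac{1}{155}\right) \left(- \frac{1}{3225216}\right) = \left(429123 + \frac{9}{310}\right) \left(- \frac{1}{3225216}\right) = \frac{133028139}{310} \left(- \frac{1}{3225216}\right) = - \frac{44342713}{333272320}$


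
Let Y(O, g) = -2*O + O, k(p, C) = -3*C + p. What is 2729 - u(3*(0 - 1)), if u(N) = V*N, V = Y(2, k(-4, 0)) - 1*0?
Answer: 2723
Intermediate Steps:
k(p, C) = p - 3*C
Y(O, g) = -O
V = -2 (V = -1*2 - 1*0 = -2 + 0 = -2)
u(N) = -2*N
2729 - u(3*(0 - 1)) = 2729 - (-2)*3*(0 - 1) = 2729 - (-2)*3*(-1) = 2729 - (-2)*(-3) = 2729 - 1*6 = 2729 - 6 = 2723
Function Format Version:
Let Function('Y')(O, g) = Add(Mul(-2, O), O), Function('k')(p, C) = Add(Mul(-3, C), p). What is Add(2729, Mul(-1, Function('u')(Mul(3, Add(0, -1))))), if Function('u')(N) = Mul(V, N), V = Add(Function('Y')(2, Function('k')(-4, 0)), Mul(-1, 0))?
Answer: 2723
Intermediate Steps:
Function('k')(p, C) = Add(p, Mul(-3, C))
Function('Y')(O, g) = Mul(-1, O)
V = -2 (V = Add(Mul(-1, 2), Mul(-1, 0)) = Add(-2, 0) = -2)
Function('u')(N) = Mul(-2, N)
Add(2729, Mul(-1, Function('u')(Mul(3, Add(0, -1))))) = Add(2729, Mul(-1, Mul(-2, Mul(3, Add(0, -1))))) = Add(2729, Mul(-1, Mul(-2, Mul(3, -1)))) = Add(2729, Mul(-1, Mul(-2, -3))) = Add(2729, Mul(-1, 6)) = Add(2729, -6) = 2723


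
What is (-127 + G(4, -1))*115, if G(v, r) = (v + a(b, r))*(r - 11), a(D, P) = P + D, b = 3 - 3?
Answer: -18745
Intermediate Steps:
b = 0
a(D, P) = D + P
G(v, r) = (-11 + r)*(r + v) (G(v, r) = (v + (0 + r))*(r - 11) = (v + r)*(-11 + r) = (r + v)*(-11 + r) = (-11 + r)*(r + v))
(-127 + G(4, -1))*115 = (-127 + ((-1)² - 11*(-1) - 11*4 - 1*4))*115 = (-127 + (1 + 11 - 44 - 4))*115 = (-127 - 36)*115 = -163*115 = -18745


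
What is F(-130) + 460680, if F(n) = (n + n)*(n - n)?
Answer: 460680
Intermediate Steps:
F(n) = 0 (F(n) = (2*n)*0 = 0)
F(-130) + 460680 = 0 + 460680 = 460680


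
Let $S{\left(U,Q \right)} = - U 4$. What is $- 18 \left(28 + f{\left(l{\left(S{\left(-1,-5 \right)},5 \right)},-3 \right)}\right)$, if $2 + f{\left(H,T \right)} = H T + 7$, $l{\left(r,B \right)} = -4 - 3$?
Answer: $-972$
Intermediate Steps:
$S{\left(U,Q \right)} = - 4 U$
$l{\left(r,B \right)} = -7$ ($l{\left(r,B \right)} = -4 - 3 = -7$)
$f{\left(H,T \right)} = 5 + H T$ ($f{\left(H,T \right)} = -2 + \left(H T + 7\right) = -2 + \left(7 + H T\right) = 5 + H T$)
$- 18 \left(28 + f{\left(l{\left(S{\left(-1,-5 \right)},5 \right)},-3 \right)}\right) = - 18 \left(28 + \left(5 - -21\right)\right) = - 18 \left(28 + \left(5 + 21\right)\right) = - 18 \left(28 + 26\right) = \left(-18\right) 54 = -972$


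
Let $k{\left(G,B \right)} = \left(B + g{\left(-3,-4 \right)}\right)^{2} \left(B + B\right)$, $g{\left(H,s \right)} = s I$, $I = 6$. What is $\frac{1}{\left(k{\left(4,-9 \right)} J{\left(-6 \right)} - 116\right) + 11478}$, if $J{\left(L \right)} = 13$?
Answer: $- \frac{1}{243464} \approx -4.1074 \cdot 10^{-6}$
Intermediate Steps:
$g{\left(H,s \right)} = 6 s$ ($g{\left(H,s \right)} = s 6 = 6 s$)
$k{\left(G,B \right)} = 2 B \left(-24 + B\right)^{2}$ ($k{\left(G,B \right)} = \left(B + 6 \left(-4\right)\right)^{2} \left(B + B\right) = \left(B - 24\right)^{2} \cdot 2 B = \left(-24 + B\right)^{2} \cdot 2 B = 2 B \left(-24 + B\right)^{2}$)
$\frac{1}{\left(k{\left(4,-9 \right)} J{\left(-6 \right)} - 116\right) + 11478} = \frac{1}{\left(2 \left(-9\right) \left(-24 - 9\right)^{2} \cdot 13 - 116\right) + 11478} = \frac{1}{\left(2 \left(-9\right) \left(-33\right)^{2} \cdot 13 - 116\right) + 11478} = \frac{1}{\left(2 \left(-9\right) 1089 \cdot 13 - 116\right) + 11478} = \frac{1}{\left(\left(-19602\right) 13 - 116\right) + 11478} = \frac{1}{\left(-254826 - 116\right) + 11478} = \frac{1}{-254942 + 11478} = \frac{1}{-243464} = - \frac{1}{243464}$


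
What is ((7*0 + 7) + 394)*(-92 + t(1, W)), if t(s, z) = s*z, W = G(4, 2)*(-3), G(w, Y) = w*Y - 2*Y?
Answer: -41704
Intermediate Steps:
G(w, Y) = -2*Y + Y*w (G(w, Y) = Y*w - 2*Y = -2*Y + Y*w)
W = -12 (W = (2*(-2 + 4))*(-3) = (2*2)*(-3) = 4*(-3) = -12)
((7*0 + 7) + 394)*(-92 + t(1, W)) = ((7*0 + 7) + 394)*(-92 + 1*(-12)) = ((0 + 7) + 394)*(-92 - 12) = (7 + 394)*(-104) = 401*(-104) = -41704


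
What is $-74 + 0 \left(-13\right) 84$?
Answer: $-74$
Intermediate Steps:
$-74 + 0 \left(-13\right) 84 = -74 + 0 \cdot 84 = -74 + 0 = -74$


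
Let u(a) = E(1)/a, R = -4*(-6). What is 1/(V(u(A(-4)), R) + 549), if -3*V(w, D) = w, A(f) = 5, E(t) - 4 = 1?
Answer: 3/1646 ≈ 0.0018226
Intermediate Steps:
E(t) = 5 (E(t) = 4 + 1 = 5)
R = 24
u(a) = 5/a
V(w, D) = -w/3
1/(V(u(A(-4)), R) + 549) = 1/(-5/(3*5) + 549) = 1/(-1/3*1 + 549) = 1/(-1/3 + 549) = 1/(1646/3) = 3/1646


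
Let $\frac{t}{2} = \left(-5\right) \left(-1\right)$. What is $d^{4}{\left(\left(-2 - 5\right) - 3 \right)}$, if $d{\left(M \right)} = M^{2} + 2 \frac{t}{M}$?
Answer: $92236816$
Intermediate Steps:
$t = 10$ ($t = 2 \left(\left(-5\right) \left(-1\right)\right) = 2 \cdot 5 = 10$)
$d{\left(M \right)} = M^{2} + \frac{20}{M}$ ($d{\left(M \right)} = M^{2} + 2 \frac{10}{M} = M^{2} + \frac{20}{M}$)
$d^{4}{\left(\left(-2 - 5\right) - 3 \right)} = \left(\frac{20 + \left(\left(-2 - 5\right) - 3\right)^{3}}{\left(-2 - 5\right) - 3}\right)^{4} = \left(\frac{20 + \left(-7 - 3\right)^{3}}{-7 - 3}\right)^{4} = \left(\frac{20 + \left(-10\right)^{3}}{-10}\right)^{4} = \left(- \frac{20 - 1000}{10}\right)^{4} = \left(\left(- \frac{1}{10}\right) \left(-980\right)\right)^{4} = 98^{4} = 92236816$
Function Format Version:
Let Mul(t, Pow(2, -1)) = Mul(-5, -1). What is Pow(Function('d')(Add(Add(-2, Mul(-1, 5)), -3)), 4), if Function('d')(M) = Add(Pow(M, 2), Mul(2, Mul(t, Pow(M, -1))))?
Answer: 92236816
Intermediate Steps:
t = 10 (t = Mul(2, Mul(-5, -1)) = Mul(2, 5) = 10)
Function('d')(M) = Add(Pow(M, 2), Mul(20, Pow(M, -1))) (Function('d')(M) = Add(Pow(M, 2), Mul(2, Mul(10, Pow(M, -1)))) = Add(Pow(M, 2), Mul(20, Pow(M, -1))))
Pow(Function('d')(Add(Add(-2, Mul(-1, 5)), -3)), 4) = Pow(Mul(Pow(Add(Add(-2, Mul(-1, 5)), -3), -1), Add(20, Pow(Add(Add(-2, Mul(-1, 5)), -3), 3))), 4) = Pow(Mul(Pow(Add(Add(-2, -5), -3), -1), Add(20, Pow(Add(Add(-2, -5), -3), 3))), 4) = Pow(Mul(Pow(Add(-7, -3), -1), Add(20, Pow(Add(-7, -3), 3))), 4) = Pow(Mul(Pow(-10, -1), Add(20, Pow(-10, 3))), 4) = Pow(Mul(Rational(-1, 10), Add(20, -1000)), 4) = Pow(Mul(Rational(-1, 10), -980), 4) = Pow(98, 4) = 92236816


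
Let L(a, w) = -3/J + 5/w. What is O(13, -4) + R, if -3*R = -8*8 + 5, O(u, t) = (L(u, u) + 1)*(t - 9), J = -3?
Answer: -34/3 ≈ -11.333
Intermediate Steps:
L(a, w) = 1 + 5/w (L(a, w) = -3/(-3) + 5/w = -3*(-⅓) + 5/w = 1 + 5/w)
O(u, t) = (1 + (5 + u)/u)*(-9 + t) (O(u, t) = ((5 + u)/u + 1)*(t - 9) = (1 + (5 + u)/u)*(-9 + t))
R = 59/3 (R = -(-8*8 + 5)/3 = -(-64 + 5)/3 = -⅓*(-59) = 59/3 ≈ 19.667)
O(13, -4) + R = (-18 - 45/13 + 2*(-4) + 5*(-4)/13) + 59/3 = (-18 - 45*1/13 - 8 + 5*(-4)*(1/13)) + 59/3 = (-18 - 45/13 - 8 - 20/13) + 59/3 = -31 + 59/3 = -34/3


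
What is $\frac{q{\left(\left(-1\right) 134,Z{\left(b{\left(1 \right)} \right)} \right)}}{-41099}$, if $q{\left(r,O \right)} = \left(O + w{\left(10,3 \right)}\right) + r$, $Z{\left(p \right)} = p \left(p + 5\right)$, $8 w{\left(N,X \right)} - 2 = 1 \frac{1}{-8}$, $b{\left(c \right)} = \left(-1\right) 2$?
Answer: $\frac{8945}{2630336} \approx 0.0034007$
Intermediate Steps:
$b{\left(c \right)} = -2$
$w{\left(N,X \right)} = \frac{15}{64}$ ($w{\left(N,X \right)} = \frac{1}{4} + \frac{1 \frac{1}{-8}}{8} = \frac{1}{4} + \frac{1 \left(- \frac{1}{8}\right)}{8} = \frac{1}{4} + \frac{1}{8} \left(- \frac{1}{8}\right) = \frac{1}{4} - \frac{1}{64} = \frac{15}{64}$)
$Z{\left(p \right)} = p \left(5 + p\right)$
$q{\left(r,O \right)} = \frac{15}{64} + O + r$ ($q{\left(r,O \right)} = \left(O + \frac{15}{64}\right) + r = \left(\frac{15}{64} + O\right) + r = \frac{15}{64} + O + r$)
$\frac{q{\left(\left(-1\right) 134,Z{\left(b{\left(1 \right)} \right)} \right)}}{-41099} = \frac{\frac{15}{64} - 2 \left(5 - 2\right) - 134}{-41099} = \left(\frac{15}{64} - 6 - 134\right) \left(- \frac{1}{41099}\right) = \left(- \frac{8945}{64}\right) \left(- \frac{1}{41099}\right) = \frac{8945}{2630336}$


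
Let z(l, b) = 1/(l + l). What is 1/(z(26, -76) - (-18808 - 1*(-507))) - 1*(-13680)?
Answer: 13018613092/951653 ≈ 13680.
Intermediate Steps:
z(l, b) = 1/(2*l)
1/(z(26, -76) - (-18808 - 1*(-507))) - 1*(-13680) = 1/((1/2)/26 - (-18808 - 1*(-507))) - 1*(-13680) = 1/((1/2)*(1/26) - (-18808 + 507)) + 13680 = 1/(1/52 - 1*(-18301)) + 13680 = 1/(1/52 + 18301) + 13680 = 1/(951653/52) + 13680 = 52/951653 + 13680 = 13018613092/951653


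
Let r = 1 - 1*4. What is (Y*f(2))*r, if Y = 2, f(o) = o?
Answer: -12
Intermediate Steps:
r = -3 (r = 1 - 4 = -3)
(Y*f(2))*r = (2*2)*(-3) = 4*(-3) = -12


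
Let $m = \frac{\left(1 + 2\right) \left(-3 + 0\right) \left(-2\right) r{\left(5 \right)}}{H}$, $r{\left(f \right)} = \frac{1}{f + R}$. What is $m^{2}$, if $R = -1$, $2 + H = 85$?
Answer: $\frac{81}{27556} \approx 0.0029395$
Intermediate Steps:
$H = 83$ ($H = -2 + 85 = 83$)
$r{\left(f \right)} = \frac{1}{-1 + f}$ ($r{\left(f \right)} = \frac{1}{f - 1} = \frac{1}{-1 + f}$)
$m = \frac{9}{166}$ ($m = \frac{\left(1 + 2\right) \left(-3 + 0\right) \left(-2\right) \frac{1}{-1 + 5}}{83} = \frac{3 \left(-3\right) \left(-2\right)}{4} \cdot \frac{1}{83} = \left(-9\right) \left(-2\right) \frac{1}{4} \cdot \frac{1}{83} = 18 \cdot \frac{1}{4} \cdot \frac{1}{83} = \frac{9}{2} \cdot \frac{1}{83} = \frac{9}{166} \approx 0.054217$)
$m^{2} = \left(\frac{9}{166}\right)^{2} = \frac{81}{27556}$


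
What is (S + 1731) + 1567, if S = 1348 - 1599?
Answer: 3047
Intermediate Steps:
S = -251
(S + 1731) + 1567 = (-251 + 1731) + 1567 = 1480 + 1567 = 3047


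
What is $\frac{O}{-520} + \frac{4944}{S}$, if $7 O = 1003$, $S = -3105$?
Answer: $- \frac{281473}{150696} \approx -1.8678$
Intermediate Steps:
$O = \frac{1003}{7}$ ($O = \frac{1}{7} \cdot 1003 = \frac{1003}{7} \approx 143.29$)
$\frac{O}{-520} + \frac{4944}{S} = \frac{1003}{7 \left(-520\right)} + \frac{4944}{-3105} = \frac{1003}{7} \left(- \frac{1}{520}\right) + 4944 \left(- \frac{1}{3105}\right) = - \frac{1003}{3640} - \frac{1648}{1035} = - \frac{281473}{150696}$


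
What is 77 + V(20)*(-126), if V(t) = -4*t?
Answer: 10157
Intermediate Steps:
77 + V(20)*(-126) = 77 - 4*20*(-126) = 77 - 80*(-126) = 77 + 10080 = 10157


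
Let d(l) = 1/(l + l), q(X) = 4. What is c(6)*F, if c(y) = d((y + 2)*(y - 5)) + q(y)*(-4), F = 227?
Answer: -57885/16 ≈ -3617.8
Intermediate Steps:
d(l) = 1/(2*l)
c(y) = -16 + 1/(2*(-5 + y)*(2 + y)) (c(y) = 1/(2*(((y + 2)*(y - 5)))) + 4*(-4) = 1/(2*(((2 + y)*(-5 + y)))) - 16 = 1/(2*(((-5 + y)*(2 + y)))) - 16 = (1/((-5 + y)*(2 + y)))/2 - 16 = 1/(2*(-5 + y)*(2 + y)) - 16 = -16 + 1/(2*(-5 + y)*(2 + y)))
c(6)*F = ((-321 - 96*6 + 32*6²)/(2*(10 - 1*6² + 3*6)))*227 = ((-321 - 576 + 32*36)/(2*(10 - 1*36 + 18)))*227 = ((-321 - 576 + 1152)/(2*(10 - 36 + 18)))*227 = ((½)*255/(-8))*227 = ((½)*(-⅛)*255)*227 = -255/16*227 = -57885/16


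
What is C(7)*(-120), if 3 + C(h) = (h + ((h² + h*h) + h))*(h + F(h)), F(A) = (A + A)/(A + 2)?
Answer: -343880/3 ≈ -1.1463e+5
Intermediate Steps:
F(A) = 2*A/(2 + A) (F(A) = (2*A)/(2 + A) = 2*A/(2 + A))
C(h) = -3 + (h + 2*h/(2 + h))*(2*h + 2*h²) (C(h) = -3 + (h + ((h² + h*h) + h))*(h + 2*h/(2 + h)) = -3 + (h + ((h² + h²) + h))*(h + 2*h/(2 + h)) = -3 + (h + (2*h² + h))*(h + 2*h/(2 + h)) = -3 + (h + (h + 2*h²))*(h + 2*h/(2 + h)) = -3 + (2*h + 2*h²)*(h + 2*h/(2 + h)) = -3 + (h + 2*h/(2 + h))*(2*h + 2*h²))
C(7)*(-120) = ((-6 - 3*7 + 2*7⁴ + 8*7² + 10*7³)/(2 + 7))*(-120) = ((-6 - 21 + 2*2401 + 8*49 + 10*343)/9)*(-120) = ((-6 - 21 + 4802 + 392 + 3430)/9)*(-120) = ((⅑)*8597)*(-120) = (8597/9)*(-120) = -343880/3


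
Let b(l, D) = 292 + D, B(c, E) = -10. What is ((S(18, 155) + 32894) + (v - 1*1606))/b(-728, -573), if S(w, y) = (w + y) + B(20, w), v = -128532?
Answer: 97081/281 ≈ 345.48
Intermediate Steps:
S(w, y) = -10 + w + y (S(w, y) = (w + y) - 10 = -10 + w + y)
((S(18, 155) + 32894) + (v - 1*1606))/b(-728, -573) = (((-10 + 18 + 155) + 32894) + (-128532 - 1*1606))/(292 - 573) = ((163 + 32894) + (-128532 - 1606))/(-281) = (33057 - 130138)*(-1/281) = -97081*(-1/281) = 97081/281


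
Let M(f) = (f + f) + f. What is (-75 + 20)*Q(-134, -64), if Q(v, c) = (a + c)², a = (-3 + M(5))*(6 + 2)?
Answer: -56320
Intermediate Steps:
M(f) = 3*f (M(f) = 2*f + f = 3*f)
a = 96 (a = (-3 + 3*5)*(6 + 2) = (-3 + 15)*8 = 12*8 = 96)
Q(v, c) = (96 + c)²
(-75 + 20)*Q(-134, -64) = (-75 + 20)*(96 - 64)² = -55*32² = -55*1024 = -56320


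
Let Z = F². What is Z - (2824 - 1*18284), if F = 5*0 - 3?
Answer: 15469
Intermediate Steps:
F = -3 (F = 0 - 3 = -3)
Z = 9 (Z = (-3)² = 9)
Z - (2824 - 1*18284) = 9 - (2824 - 1*18284) = 9 - (2824 - 18284) = 9 - 1*(-15460) = 9 + 15460 = 15469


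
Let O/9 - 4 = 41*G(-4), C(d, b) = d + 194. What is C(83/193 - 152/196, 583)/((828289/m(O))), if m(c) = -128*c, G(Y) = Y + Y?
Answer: 683563027968/7833129073 ≈ 87.266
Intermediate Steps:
G(Y) = 2*Y
C(d, b) = 194 + d
O = -2916 (O = 36 + 9*(41*(2*(-4))) = 36 + 9*(41*(-8)) = 36 + 9*(-328) = 36 - 2952 = -2916)
C(83/193 - 152/196, 583)/((828289/m(O))) = (194 + (83/193 - 152/196))/((828289/((-128*(-2916))))) = (194 + (83*(1/193) - 152*1/196))/((828289/373248)) = (194 + (83/193 - 38/49))/((828289*(1/373248))) = (194 - 3267/9457)/(828289/373248) = (1831391/9457)*(373248/828289) = 683563027968/7833129073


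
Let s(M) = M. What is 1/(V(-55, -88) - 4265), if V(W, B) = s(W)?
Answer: -1/4320 ≈ -0.00023148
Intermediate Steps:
V(W, B) = W
1/(V(-55, -88) - 4265) = 1/(-55 - 4265) = 1/(-4320) = -1/4320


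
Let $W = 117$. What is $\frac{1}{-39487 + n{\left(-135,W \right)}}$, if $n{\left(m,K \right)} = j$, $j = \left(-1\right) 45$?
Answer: $- \frac{1}{39532} \approx -2.5296 \cdot 10^{-5}$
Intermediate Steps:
$j = -45$
$n{\left(m,K \right)} = -45$
$\frac{1}{-39487 + n{\left(-135,W \right)}} = \frac{1}{-39487 - 45} = \frac{1}{-39532} = - \frac{1}{39532}$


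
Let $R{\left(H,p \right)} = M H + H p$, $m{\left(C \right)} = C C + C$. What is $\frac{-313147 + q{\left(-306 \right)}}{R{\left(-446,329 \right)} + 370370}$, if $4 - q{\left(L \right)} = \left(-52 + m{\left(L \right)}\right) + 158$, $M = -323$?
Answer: $- \frac{406579}{367694} \approx -1.1058$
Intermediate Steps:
$m{\left(C \right)} = C + C^{2}$ ($m{\left(C \right)} = C^{2} + C = C + C^{2}$)
$q{\left(L \right)} = -102 - L \left(1 + L\right)$ ($q{\left(L \right)} = 4 - \left(\left(-52 + L \left(1 + L\right)\right) + 158\right) = 4 - \left(106 + L \left(1 + L\right)\right) = -102 - L \left(1 + L\right)$)
$R{\left(H,p \right)} = - 323 H + H p$
$\frac{-313147 + q{\left(-306 \right)}}{R{\left(-446,329 \right)} + 370370} = \frac{-313147 - \left(102 - 306 \left(1 - 306\right)\right)}{- 446 \left(-323 + 329\right) + 370370} = \frac{-313147 - \left(102 - -93330\right)}{\left(-446\right) 6 + 370370} = \frac{-313147 - 93432}{-2676 + 370370} = \frac{-313147 - 93432}{367694} = \left(-406579\right) \frac{1}{367694} = - \frac{406579}{367694}$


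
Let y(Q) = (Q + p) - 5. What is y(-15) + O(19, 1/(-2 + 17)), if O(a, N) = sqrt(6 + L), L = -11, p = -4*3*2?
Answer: -44 + I*sqrt(5) ≈ -44.0 + 2.2361*I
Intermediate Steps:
p = -24 (p = -12*2 = -24)
y(Q) = -29 + Q (y(Q) = (Q - 24) - 5 = (-24 + Q) - 5 = -29 + Q)
O(a, N) = I*sqrt(5) (O(a, N) = sqrt(6 - 11) = sqrt(-5) = I*sqrt(5))
y(-15) + O(19, 1/(-2 + 17)) = (-29 - 15) + I*sqrt(5) = -44 + I*sqrt(5)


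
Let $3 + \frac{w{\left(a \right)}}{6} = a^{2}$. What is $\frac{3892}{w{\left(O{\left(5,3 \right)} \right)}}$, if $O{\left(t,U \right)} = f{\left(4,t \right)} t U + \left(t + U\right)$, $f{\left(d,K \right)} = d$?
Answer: $\frac{1946}{13863} \approx 0.14037$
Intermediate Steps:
$O{\left(t,U \right)} = U + t + 4 U t$ ($O{\left(t,U \right)} = 4 t U + \left(t + U\right) = 4 U t + \left(U + t\right) = U + t + 4 U t$)
$w{\left(a \right)} = -18 + 6 a^{2}$
$\frac{3892}{w{\left(O{\left(5,3 \right)} \right)}} = \frac{3892}{-18 + 6 \left(3 + 5 + 4 \cdot 3 \cdot 5\right)^{2}} = \frac{3892}{-18 + 6 \left(3 + 5 + 60\right)^{2}} = \frac{3892}{-18 + 6 \cdot 68^{2}} = \frac{3892}{-18 + 6 \cdot 4624} = \frac{3892}{-18 + 27744} = \frac{3892}{27726} = 3892 \cdot \frac{1}{27726} = \frac{1946}{13863}$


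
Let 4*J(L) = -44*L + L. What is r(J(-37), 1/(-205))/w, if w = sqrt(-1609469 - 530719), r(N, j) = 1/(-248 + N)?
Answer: -2*I*sqrt(535047)/320493153 ≈ -4.5646e-6*I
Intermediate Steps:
J(L) = -43*L/4 (J(L) = (-44*L + L)/4 = (-43*L)/4 = -43*L/4)
w = 2*I*sqrt(535047) (w = sqrt(-2140188) = 2*I*sqrt(535047) ≈ 1462.9*I)
r(J(-37), 1/(-205))/w = 1/((-248 - 43/4*(-37))*((2*I*sqrt(535047)))) = (-I*sqrt(535047)/1070094)/(-248 + 1591/4) = (-I*sqrt(535047)/1070094)/(599/4) = 4*(-I*sqrt(535047)/1070094)/599 = -2*I*sqrt(535047)/320493153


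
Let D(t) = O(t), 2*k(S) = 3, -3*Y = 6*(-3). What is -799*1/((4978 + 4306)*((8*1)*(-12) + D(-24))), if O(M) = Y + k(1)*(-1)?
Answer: 799/849486 ≈ 0.00094057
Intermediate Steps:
Y = 6 (Y = -2*(-3) = -⅓*(-18) = 6)
k(S) = 3/2 (k(S) = (½)*3 = 3/2)
O(M) = 9/2 (O(M) = 6 + (3/2)*(-1) = 6 - 3/2 = 9/2)
D(t) = 9/2
-799*1/((4978 + 4306)*((8*1)*(-12) + D(-24))) = -799*1/((4978 + 4306)*((8*1)*(-12) + 9/2)) = -799*1/(9284*(8*(-12) + 9/2)) = -799*1/(9284*(-96 + 9/2)) = -799/((-183/2*9284)) = -799/(-849486) = -799*(-1/849486) = 799/849486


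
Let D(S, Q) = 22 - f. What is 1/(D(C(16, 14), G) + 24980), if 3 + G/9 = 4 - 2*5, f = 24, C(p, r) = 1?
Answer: 1/24978 ≈ 4.0035e-5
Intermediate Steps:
G = -81 (G = -27 + 9*(4 - 2*5) = -27 + 9*(4 - 10) = -27 + 9*(-6) = -27 - 54 = -81)
D(S, Q) = -2 (D(S, Q) = 22 - 1*24 = 22 - 24 = -2)
1/(D(C(16, 14), G) + 24980) = 1/(-2 + 24980) = 1/24978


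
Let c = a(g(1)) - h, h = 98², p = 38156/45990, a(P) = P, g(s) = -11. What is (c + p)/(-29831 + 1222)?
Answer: 3624227/10784655 ≈ 0.33605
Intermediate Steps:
p = 19078/22995 (p = 38156*(1/45990) = 19078/22995 ≈ 0.82966)
h = 9604
c = -9615 (c = -11 - 1*9604 = -11 - 9604 = -9615)
(c + p)/(-29831 + 1222) = (-9615 + 19078/22995)/(-29831 + 1222) = -221077847/22995/(-28609) = -221077847/22995*(-1/28609) = 3624227/10784655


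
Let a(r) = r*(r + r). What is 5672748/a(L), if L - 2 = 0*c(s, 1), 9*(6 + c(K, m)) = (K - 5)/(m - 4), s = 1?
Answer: 1418187/2 ≈ 7.0909e+5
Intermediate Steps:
c(K, m) = -6 + (-5 + K)/(9*(-4 + m)) (c(K, m) = -6 + ((K - 5)/(m - 4))/9 = -6 + ((-5 + K)/(-4 + m))/9 = -6 + (-5 + K)/(9*(-4 + m)))
L = 2 (L = 2 + 0*((211 + 1 - 54*1)/(9*(-4 + 1))) = 2 + 0*((1/9)*(211 + 1 - 54)/(-3)) = 2 + 0*((1/9)*(-1/3)*158) = 2 + 0*(-158/27) = 2 + 0 = 2)
a(r) = 2*r**2 (a(r) = r*(2*r) = 2*r**2)
5672748/a(L) = 5672748/((2*2**2)) = 5672748/((2*4)) = 5672748/8 = 5672748*(1/8) = 1418187/2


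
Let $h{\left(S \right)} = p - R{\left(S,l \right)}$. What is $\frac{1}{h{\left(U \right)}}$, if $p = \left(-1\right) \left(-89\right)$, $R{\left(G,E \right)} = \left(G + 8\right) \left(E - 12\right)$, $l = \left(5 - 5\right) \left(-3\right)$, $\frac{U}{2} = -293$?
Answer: $- \frac{1}{6847} \approx -0.00014605$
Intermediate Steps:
$U = -586$ ($U = 2 \left(-293\right) = -586$)
$l = 0$ ($l = 0 \left(-3\right) = 0$)
$R{\left(G,E \right)} = \left(-12 + E\right) \left(8 + G\right)$ ($R{\left(G,E \right)} = \left(8 + G\right) \left(-12 + E\right) = \left(-12 + E\right) \left(8 + G\right)$)
$p = 89$
$h{\left(S \right)} = 185 + 12 S$ ($h{\left(S \right)} = 89 - \left(-96 - 12 S + 8 \cdot 0 + 0 S\right) = 89 - \left(-96 - 12 S + 0 + 0\right) = 89 - \left(-96 - 12 S\right) = 89 + \left(96 + 12 S\right) = 185 + 12 S$)
$\frac{1}{h{\left(U \right)}} = \frac{1}{185 + 12 \left(-586\right)} = \frac{1}{185 - 7032} = \frac{1}{-6847} = - \frac{1}{6847}$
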